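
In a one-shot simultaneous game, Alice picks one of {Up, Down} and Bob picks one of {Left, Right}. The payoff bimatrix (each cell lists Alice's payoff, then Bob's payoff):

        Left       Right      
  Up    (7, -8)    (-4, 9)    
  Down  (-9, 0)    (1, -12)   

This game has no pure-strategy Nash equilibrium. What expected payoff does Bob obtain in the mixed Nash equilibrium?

-96/29

For Bob to be willing to mix, Bob must be indifferent between Left and Right, which pins down Alice's mix.
  Bob's payoff to Left: p·(-8) + (1−p)·0 = -8p
  Bob's payoff to Right: p·9 + (1−p)·(-12) = 21p - 12
  -8p = 21p - 12  ⇒  -29p = -12  ⇒  p = 12/29.
At equilibrium Bob is indifferent across columns, so Bob's payoff equals the payoff from Left: (12/29)·(-8) + (17/29)·0 = -96/29.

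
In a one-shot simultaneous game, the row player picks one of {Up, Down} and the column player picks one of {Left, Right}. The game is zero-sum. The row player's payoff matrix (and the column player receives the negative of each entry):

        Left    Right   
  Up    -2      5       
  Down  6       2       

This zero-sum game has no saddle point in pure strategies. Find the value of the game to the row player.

v = 34/11

In a mixed equilibrium the row player is indifferent between Up and Down; this condition fixes q.
  the row player's payoff from Up: q·(-2) + (1−q)·5 = -7q + 5
  the row player's payoff from Down: q·6 + (1−q)·2 = 4q + 2
  -7q + 5 = 4q + 2  ⇒  -11q = -3  ⇒  q = 3/11.
The value is the row player's expected payoff against this mix (using Up): (3/11)·(-2) + (8/11)·5 = 34/11.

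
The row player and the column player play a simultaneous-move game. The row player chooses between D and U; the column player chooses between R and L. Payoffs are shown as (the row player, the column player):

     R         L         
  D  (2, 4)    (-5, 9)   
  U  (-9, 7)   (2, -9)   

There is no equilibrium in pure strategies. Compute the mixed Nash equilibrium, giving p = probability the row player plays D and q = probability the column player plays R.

p = 16/21, q = 7/18

Set the column player's expected payoff from R equal to that from L:
  the column player's payoff from R: p·4 + (1−p)·7 = -3p + 7
  the column player's payoff from L: p·9 + (1−p)·(-9) = 18p - 9
  -3p + 7 = 18p - 9  ⇒  -21p = -16  ⇒  p = 16/21.
In a mixed equilibrium the row player is indifferent between D and U; this condition fixes q.
  the row player's payoff to D: q·2 + (1−q)·(-5) = 7q - 5
  the row player's payoff to U: q·(-9) + (1−q)·2 = -11q + 2
  7q - 5 = -11q + 2  ⇒  18q = 7  ⇒  q = 7/18.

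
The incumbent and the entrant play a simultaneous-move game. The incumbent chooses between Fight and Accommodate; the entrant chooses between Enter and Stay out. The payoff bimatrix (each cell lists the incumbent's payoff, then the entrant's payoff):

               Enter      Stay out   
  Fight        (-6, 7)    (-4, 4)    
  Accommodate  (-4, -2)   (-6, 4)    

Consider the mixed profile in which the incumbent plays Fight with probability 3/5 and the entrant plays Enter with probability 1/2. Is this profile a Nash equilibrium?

No

Given the incumbent's mix p = 3/5, the entrant's payoff from Enter is 17/5 but from Stay out is 4. The entrant strictly prefers Stay out, so the entrant would not mix.
So the proposed profile is not a Nash equilibrium.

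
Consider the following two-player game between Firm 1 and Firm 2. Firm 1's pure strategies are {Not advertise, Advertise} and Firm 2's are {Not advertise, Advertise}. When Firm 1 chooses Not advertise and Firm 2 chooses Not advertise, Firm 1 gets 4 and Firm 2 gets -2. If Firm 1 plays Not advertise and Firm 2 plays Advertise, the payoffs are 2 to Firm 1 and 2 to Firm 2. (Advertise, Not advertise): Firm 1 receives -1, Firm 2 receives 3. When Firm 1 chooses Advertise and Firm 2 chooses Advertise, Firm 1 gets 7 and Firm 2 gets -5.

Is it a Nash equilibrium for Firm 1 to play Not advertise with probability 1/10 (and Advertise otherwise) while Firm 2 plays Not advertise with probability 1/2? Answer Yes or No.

No

Given Firm 1's mix p = 1/10, Firm 2's payoff from Not advertise is 5/2 but from Advertise is -43/10. Firm 2 strictly prefers Not advertise, so Firm 2 would not mix.
So the proposed profile is not a Nash equilibrium.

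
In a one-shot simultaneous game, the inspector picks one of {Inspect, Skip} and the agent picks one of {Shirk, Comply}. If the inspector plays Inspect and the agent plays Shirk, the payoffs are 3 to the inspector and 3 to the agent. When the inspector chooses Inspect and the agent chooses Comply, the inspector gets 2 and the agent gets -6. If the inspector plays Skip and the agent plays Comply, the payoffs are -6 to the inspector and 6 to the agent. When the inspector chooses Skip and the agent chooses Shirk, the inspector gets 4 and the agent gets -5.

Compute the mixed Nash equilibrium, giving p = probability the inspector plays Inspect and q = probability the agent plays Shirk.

Set the agent's expected payoff from Shirk equal to that from Comply:
  the agent's expected payoff from Shirk: p·3 + (1−p)·(-5) = 8p - 5
  the agent's expected payoff from Comply: p·(-6) + (1−p)·6 = -12p + 6
  8p - 5 = -12p + 6  ⇒  20p = 11  ⇒  p = 11/20.
The agent's mix must leave the inspector indifferent between Inspect and Skip.
  the inspector's payoff to Inspect: q·3 + (1−q)·2 = q + 2
  the inspector's payoff to Skip: q·4 + (1−q)·(-6) = 10q - 6
  q + 2 = 10q - 6  ⇒  -9q = -8  ⇒  q = 8/9.

p = 11/20, q = 8/9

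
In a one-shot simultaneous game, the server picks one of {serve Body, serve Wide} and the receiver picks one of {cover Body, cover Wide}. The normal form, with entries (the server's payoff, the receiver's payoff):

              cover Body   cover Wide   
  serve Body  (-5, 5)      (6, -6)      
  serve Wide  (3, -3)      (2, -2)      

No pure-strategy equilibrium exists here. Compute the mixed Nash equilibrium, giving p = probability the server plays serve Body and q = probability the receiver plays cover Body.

p = 1/12, q = 1/3

Set the receiver's expected payoff from cover Body equal to that from cover Wide:
  the receiver's payoff from cover Body: p·5 + (1−p)·(-3) = 8p - 3
  the receiver's payoff from cover Wide: p·(-6) + (1−p)·(-2) = -4p - 2
  8p - 3 = -4p - 2  ⇒  12p = 1  ⇒  p = 1/12.
The receiver's mix must leave the server indifferent between serve Body and serve Wide.
  the server's payoff to serve Body: q·(-5) + (1−q)·6 = -11q + 6
  the server's payoff to serve Wide: q·3 + (1−q)·2 = q + 2
  -11q + 6 = q + 2  ⇒  -12q = -4  ⇒  q = 1/3.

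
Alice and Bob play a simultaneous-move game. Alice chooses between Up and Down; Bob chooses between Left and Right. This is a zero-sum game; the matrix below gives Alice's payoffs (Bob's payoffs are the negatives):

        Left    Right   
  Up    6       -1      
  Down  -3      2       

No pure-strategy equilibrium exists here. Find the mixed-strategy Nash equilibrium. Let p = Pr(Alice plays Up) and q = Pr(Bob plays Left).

p = 5/12, q = 1/4

Alice's mix must leave Bob indifferent between Left and Right.
  Bob's expected payoff from Left: p·(-6) + (1−p)·3 = -9p + 3
  Bob's expected payoff from Right: p·1 + (1−p)·(-2) = 3p - 2
  -9p + 3 = 3p - 2  ⇒  -12p = -5  ⇒  p = 5/12.
For Alice to be willing to mix, Alice must be indifferent between Up and Down, which pins down Bob's mix.
  Alice's payoff from Up: q·6 + (1−q)·(-1) = 7q - 1
  Alice's payoff from Down: q·(-3) + (1−q)·2 = -5q + 2
  7q - 1 = -5q + 2  ⇒  12q = 3  ⇒  q = 1/4.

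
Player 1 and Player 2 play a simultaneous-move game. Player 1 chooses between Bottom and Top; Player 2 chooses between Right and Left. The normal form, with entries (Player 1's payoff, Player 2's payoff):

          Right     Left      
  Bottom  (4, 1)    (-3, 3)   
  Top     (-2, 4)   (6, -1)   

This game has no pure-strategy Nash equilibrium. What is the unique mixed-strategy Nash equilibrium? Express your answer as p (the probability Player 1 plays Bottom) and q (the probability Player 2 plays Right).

p = 5/7, q = 3/5

For Player 2 to be willing to mix, Player 2 must be indifferent between Right and Left, which pins down Player 1's mix.
  Player 2's expected payoff from Right: p·1 + (1−p)·4 = -3p + 4
  Player 2's expected payoff from Left: p·3 + (1−p)·(-1) = 4p - 1
  -3p + 4 = 4p - 1  ⇒  -7p = -5  ⇒  p = 5/7.
Player 2's mix must leave Player 1 indifferent between Bottom and Top.
  Player 1's expected payoff from Bottom: q·4 + (1−q)·(-3) = 7q - 3
  Player 1's expected payoff from Top: q·(-2) + (1−q)·6 = -8q + 6
  7q - 3 = -8q + 6  ⇒  15q = 9  ⇒  q = 3/5.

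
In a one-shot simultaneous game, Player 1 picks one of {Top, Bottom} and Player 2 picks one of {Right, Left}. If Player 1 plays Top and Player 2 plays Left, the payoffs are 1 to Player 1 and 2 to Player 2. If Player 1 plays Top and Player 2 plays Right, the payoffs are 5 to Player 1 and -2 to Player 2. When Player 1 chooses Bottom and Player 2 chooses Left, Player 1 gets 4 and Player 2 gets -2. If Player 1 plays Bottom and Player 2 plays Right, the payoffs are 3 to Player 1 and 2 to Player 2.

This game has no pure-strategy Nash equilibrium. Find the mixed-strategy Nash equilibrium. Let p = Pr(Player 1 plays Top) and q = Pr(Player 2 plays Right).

p = 1/2, q = 3/5

Set Player 2's expected payoff from Right equal to that from Left:
  Player 2's expected payoff from Right: p·(-2) + (1−p)·2 = -4p + 2
  Player 2's expected payoff from Left: p·2 + (1−p)·(-2) = 4p - 2
  -4p + 2 = 4p - 2  ⇒  -8p = -4  ⇒  p = 1/2.
For Player 1 to be willing to mix, Player 1 must be indifferent between Top and Bottom, which pins down Player 2's mix.
  Player 1's payoff to Top: q·5 + (1−q)·1 = 4q + 1
  Player 1's payoff to Bottom: q·3 + (1−q)·4 = -q + 4
  4q + 1 = -q + 4  ⇒  5q = 3  ⇒  q = 3/5.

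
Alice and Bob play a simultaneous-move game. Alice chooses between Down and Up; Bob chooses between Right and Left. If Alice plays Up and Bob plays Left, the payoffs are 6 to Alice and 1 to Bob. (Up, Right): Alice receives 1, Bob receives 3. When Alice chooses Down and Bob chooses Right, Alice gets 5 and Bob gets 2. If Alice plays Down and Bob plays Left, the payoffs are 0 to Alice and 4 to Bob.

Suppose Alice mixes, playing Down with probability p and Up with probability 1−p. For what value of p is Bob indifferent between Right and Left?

p = 1/2

Set Bob's expected payoff from Right equal to that from Left:
  Bob's expected payoff from Right: p·2 + (1−p)·3 = -p + 3
  Bob's expected payoff from Left: p·4 + (1−p)·1 = 3p + 1
  -p + 3 = 3p + 1  ⇒  -4p = -2  ⇒  p = 1/2.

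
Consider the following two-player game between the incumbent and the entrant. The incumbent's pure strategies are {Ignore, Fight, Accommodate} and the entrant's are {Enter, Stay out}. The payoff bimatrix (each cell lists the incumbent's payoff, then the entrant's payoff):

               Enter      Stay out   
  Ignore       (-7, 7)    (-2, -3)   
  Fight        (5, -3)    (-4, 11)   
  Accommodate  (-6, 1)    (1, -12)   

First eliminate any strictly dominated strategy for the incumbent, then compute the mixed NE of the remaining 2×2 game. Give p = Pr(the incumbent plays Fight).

p = 13/27

The incumbent's strategy Ignore is strictly dominated by Accommodate: -6 > -7 and 1 > -2. Eliminate Ignore.
In a mixed equilibrium the entrant is indifferent between Enter and Stay out; this condition fixes p.
  the entrant's expected payoff from Enter: p·(-3) + (1−p)·1 = -4p + 1
  the entrant's expected payoff from Stay out: p·11 + (1−p)·(-12) = 23p - 12
  -4p + 1 = 23p - 12  ⇒  -27p = -13  ⇒  p = 13/27.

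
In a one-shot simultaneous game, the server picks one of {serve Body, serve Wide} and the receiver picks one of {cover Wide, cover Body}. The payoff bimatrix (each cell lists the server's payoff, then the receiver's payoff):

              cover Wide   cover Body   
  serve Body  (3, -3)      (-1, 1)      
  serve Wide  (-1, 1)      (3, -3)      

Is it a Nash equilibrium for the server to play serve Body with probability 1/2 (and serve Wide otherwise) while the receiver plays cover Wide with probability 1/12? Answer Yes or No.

Given the receiver's mix q = 1/12, the server's payoff from serve Body is -2/3 but from serve Wide is 8/3. The server strictly prefers serve Wide, so the server would not mix.
So the proposed profile is not a Nash equilibrium.

No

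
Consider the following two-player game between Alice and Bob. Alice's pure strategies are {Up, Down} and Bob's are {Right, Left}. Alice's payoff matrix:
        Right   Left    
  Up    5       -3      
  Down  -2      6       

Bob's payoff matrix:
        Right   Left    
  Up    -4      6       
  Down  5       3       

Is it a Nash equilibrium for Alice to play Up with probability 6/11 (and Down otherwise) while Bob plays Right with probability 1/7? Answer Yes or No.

Given Alice's mix p = 6/11, Bob's payoff from Right is 1/11 but from Left is 51/11. Bob strictly prefers Left, so Bob would not mix.
So the proposed profile is not a Nash equilibrium.

No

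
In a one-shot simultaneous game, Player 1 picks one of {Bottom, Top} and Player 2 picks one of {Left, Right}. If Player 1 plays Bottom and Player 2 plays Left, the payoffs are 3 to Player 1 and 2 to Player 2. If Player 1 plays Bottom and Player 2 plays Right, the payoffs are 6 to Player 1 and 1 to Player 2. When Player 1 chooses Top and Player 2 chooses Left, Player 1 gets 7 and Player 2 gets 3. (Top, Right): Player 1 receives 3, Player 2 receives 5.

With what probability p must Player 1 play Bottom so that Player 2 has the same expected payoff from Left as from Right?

p = 2/3

For Player 2 to be willing to mix, Player 2 must be indifferent between Left and Right, which pins down Player 1's mix.
  Player 2's payoff to Left: p·2 + (1−p)·3 = -p + 3
  Player 2's payoff to Right: p·1 + (1−p)·5 = -4p + 5
  -p + 3 = -4p + 5  ⇒  3p = 2  ⇒  p = 2/3.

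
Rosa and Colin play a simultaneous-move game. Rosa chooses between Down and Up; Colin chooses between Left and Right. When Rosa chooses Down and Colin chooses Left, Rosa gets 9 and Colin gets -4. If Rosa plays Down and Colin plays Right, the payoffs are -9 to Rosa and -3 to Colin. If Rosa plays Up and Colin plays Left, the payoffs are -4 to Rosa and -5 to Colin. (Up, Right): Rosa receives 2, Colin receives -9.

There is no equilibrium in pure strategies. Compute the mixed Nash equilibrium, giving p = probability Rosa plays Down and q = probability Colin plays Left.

Colin's indifference between Left and Right determines Rosa's mixing probability p:
  Colin's payoff from Left: p·(-4) + (1−p)·(-5) = p - 5
  Colin's payoff from Right: p·(-3) + (1−p)·(-9) = 6p - 9
  p - 5 = 6p - 9  ⇒  -5p = -4  ⇒  p = 4/5.
In a mixed equilibrium Rosa is indifferent between Down and Up; this condition fixes q.
  Rosa's expected payoff from Down: q·9 + (1−q)·(-9) = 18q - 9
  Rosa's expected payoff from Up: q·(-4) + (1−q)·2 = -6q + 2
  18q - 9 = -6q + 2  ⇒  24q = 11  ⇒  q = 11/24.

p = 4/5, q = 11/24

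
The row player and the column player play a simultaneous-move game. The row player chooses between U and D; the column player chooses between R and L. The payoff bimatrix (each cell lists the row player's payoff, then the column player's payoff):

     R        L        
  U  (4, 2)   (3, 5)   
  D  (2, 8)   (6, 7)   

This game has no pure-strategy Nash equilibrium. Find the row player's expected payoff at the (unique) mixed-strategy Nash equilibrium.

The column player's mix must leave the row player indifferent between U and D.
  the row player's expected payoff from U: q·4 + (1−q)·3 = q + 3
  the row player's expected payoff from D: q·2 + (1−q)·6 = -4q + 6
  q + 3 = -4q + 6  ⇒  5q = 3  ⇒  q = 3/5.
At equilibrium the row player is indifferent across rows, so the row player's payoff equals the payoff from U: (3/5)·4 + (2/5)·3 = 18/5.

18/5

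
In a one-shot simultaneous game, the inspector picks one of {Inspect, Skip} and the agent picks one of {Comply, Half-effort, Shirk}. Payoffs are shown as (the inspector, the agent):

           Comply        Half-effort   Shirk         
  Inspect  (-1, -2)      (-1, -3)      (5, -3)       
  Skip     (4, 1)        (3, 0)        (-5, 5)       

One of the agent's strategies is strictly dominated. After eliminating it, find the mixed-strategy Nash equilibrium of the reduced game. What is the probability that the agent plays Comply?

The agent's strategy Half-effort is strictly dominated by Comply: -2 > -3 and 1 > 0. Eliminate Half-effort.
Set the inspector's expected payoff from Inspect equal to that from Skip:
  the inspector's payoff to Inspect: q·(-1) + (1−q)·5 = -6q + 5
  the inspector's payoff to Skip: q·4 + (1−q)·(-5) = 9q - 5
  -6q + 5 = 9q - 5  ⇒  -15q = -10  ⇒  q = 2/3.

q = 2/3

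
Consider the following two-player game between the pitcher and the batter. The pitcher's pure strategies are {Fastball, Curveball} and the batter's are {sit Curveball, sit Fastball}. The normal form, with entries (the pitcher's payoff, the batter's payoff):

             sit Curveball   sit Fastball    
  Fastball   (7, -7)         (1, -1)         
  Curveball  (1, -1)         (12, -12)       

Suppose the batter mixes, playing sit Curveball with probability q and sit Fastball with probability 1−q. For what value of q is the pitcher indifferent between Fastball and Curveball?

Set the pitcher's expected payoff from Fastball equal to that from Curveball:
  the pitcher's payoff from Fastball: q·7 + (1−q)·1 = 6q + 1
  the pitcher's payoff from Curveball: q·1 + (1−q)·12 = -11q + 12
  6q + 1 = -11q + 12  ⇒  17q = 11  ⇒  q = 11/17.

q = 11/17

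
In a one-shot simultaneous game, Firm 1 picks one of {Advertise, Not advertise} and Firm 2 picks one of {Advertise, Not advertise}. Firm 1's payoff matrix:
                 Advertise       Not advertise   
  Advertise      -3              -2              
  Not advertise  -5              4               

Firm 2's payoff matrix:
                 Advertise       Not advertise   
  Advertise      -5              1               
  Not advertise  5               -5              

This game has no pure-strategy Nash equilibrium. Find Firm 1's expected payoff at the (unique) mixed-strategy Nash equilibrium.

-11/4

In a mixed equilibrium Firm 1 is indifferent between Advertise and Not advertise; this condition fixes q.
  Firm 1's payoff from Advertise: q·(-3) + (1−q)·(-2) = -q - 2
  Firm 1's payoff from Not advertise: q·(-5) + (1−q)·4 = -9q + 4
  -q - 2 = -9q + 4  ⇒  8q = 6  ⇒  q = 3/4.
At equilibrium Firm 1 is indifferent across rows, so Firm 1's payoff equals the payoff from Advertise: (3/4)·(-3) + (1/4)·(-2) = -11/4.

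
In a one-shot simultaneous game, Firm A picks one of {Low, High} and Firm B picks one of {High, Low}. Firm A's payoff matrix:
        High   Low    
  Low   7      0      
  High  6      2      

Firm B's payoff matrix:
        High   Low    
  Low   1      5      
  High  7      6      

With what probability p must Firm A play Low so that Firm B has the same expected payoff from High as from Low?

Set Firm B's expected payoff from High equal to that from Low:
  Firm B's payoff to High: p·1 + (1−p)·7 = -6p + 7
  Firm B's payoff to Low: p·5 + (1−p)·6 = -p + 6
  -6p + 7 = -p + 6  ⇒  -5p = -1  ⇒  p = 1/5.

p = 1/5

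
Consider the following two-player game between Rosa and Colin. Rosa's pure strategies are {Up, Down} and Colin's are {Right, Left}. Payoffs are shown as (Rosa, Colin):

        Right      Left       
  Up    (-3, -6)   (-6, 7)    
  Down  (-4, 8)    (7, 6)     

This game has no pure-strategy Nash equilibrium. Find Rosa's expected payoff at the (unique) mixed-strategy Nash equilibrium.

-45/14

Set Rosa's expected payoff from Up equal to that from Down:
  Rosa's payoff to Up: q·(-3) + (1−q)·(-6) = 3q - 6
  Rosa's payoff to Down: q·(-4) + (1−q)·7 = -11q + 7
  3q - 6 = -11q + 7  ⇒  14q = 13  ⇒  q = 13/14.
At equilibrium Rosa is indifferent across rows, so Rosa's payoff equals the payoff from Up: (13/14)·(-3) + (1/14)·(-6) = -45/14.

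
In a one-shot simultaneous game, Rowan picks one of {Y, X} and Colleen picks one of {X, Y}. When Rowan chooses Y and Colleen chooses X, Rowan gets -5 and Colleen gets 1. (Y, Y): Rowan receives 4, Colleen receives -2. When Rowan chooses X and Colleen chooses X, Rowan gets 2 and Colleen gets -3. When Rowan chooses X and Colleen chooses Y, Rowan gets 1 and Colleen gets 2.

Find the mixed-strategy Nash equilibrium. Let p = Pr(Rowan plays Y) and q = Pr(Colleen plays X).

p = 5/8, q = 3/10

Set Colleen's expected payoff from X equal to that from Y:
  Colleen's expected payoff from X: p·1 + (1−p)·(-3) = 4p - 3
  Colleen's expected payoff from Y: p·(-2) + (1−p)·2 = -4p + 2
  4p - 3 = -4p + 2  ⇒  8p = 5  ⇒  p = 5/8.
Colleen's mix must leave Rowan indifferent between Y and X.
  Rowan's payoff from Y: q·(-5) + (1−q)·4 = -9q + 4
  Rowan's payoff from X: q·2 + (1−q)·1 = q + 1
  -9q + 4 = q + 1  ⇒  -10q = -3  ⇒  q = 3/10.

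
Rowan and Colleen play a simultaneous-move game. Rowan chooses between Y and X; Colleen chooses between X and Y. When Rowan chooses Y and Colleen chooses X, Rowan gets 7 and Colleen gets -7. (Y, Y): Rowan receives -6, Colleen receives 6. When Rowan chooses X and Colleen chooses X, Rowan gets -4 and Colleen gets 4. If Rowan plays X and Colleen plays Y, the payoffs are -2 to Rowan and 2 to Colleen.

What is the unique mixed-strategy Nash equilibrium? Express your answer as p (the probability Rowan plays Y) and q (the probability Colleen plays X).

For Colleen to be willing to mix, Colleen must be indifferent between X and Y, which pins down Rowan's mix.
  Colleen's payoff to X: p·(-7) + (1−p)·4 = -11p + 4
  Colleen's payoff to Y: p·6 + (1−p)·2 = 4p + 2
  -11p + 4 = 4p + 2  ⇒  -15p = -2  ⇒  p = 2/15.
For Rowan to be willing to mix, Rowan must be indifferent between Y and X, which pins down Colleen's mix.
  Rowan's payoff to Y: q·7 + (1−q)·(-6) = 13q - 6
  Rowan's payoff to X: q·(-4) + (1−q)·(-2) = -2q - 2
  13q - 6 = -2q - 2  ⇒  15q = 4  ⇒  q = 4/15.

p = 2/15, q = 4/15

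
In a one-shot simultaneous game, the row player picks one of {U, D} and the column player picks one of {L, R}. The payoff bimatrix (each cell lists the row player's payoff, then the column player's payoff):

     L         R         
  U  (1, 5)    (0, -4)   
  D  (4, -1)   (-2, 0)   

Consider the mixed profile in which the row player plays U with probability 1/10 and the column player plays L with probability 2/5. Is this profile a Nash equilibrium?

Yes

Check the column player's indifference given the row player's mix p = 1/10:
  payoff from L = -2/5; payoff from R = -2/5 — equal.
Check the row player's indifference given the column player's mix q = 2/5:
  payoff from U = 2/5; payoff from D = 2/5 — equal.
Both players are indifferent, so neither can profitably deviate.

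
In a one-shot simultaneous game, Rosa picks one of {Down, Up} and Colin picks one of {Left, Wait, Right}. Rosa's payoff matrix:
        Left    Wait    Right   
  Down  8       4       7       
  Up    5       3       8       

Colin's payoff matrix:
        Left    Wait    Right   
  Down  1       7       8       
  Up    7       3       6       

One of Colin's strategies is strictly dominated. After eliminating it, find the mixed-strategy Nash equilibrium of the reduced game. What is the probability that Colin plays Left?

q = 1/4

Colin's strategy Wait is strictly dominated by Right: 8 > 7 and 6 > 3. Eliminate Wait.
In a mixed equilibrium Rosa is indifferent between Down and Up; this condition fixes q.
  Rosa's expected payoff from Down: q·8 + (1−q)·7 = q + 7
  Rosa's expected payoff from Up: q·5 + (1−q)·8 = -3q + 8
  q + 7 = -3q + 8  ⇒  4q = 1  ⇒  q = 1/4.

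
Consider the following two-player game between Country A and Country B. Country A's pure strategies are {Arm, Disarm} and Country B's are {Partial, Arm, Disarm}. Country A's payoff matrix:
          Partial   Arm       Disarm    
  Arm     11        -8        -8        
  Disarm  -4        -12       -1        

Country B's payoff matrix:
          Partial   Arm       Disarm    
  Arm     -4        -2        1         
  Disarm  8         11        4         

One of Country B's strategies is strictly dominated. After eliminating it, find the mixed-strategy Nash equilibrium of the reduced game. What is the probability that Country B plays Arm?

q = 7/11

Country B's strategy Partial is strictly dominated by Arm: -2 > -4 and 11 > 8. Eliminate Partial.
Country A's indifference between Arm and Disarm determines Country B's mixing probability q:
  Country A's payoff from Arm: q·(-8) + (1−q)·(-8) = -8
  Country A's payoff from Disarm: q·(-12) + (1−q)·(-1) = -11q - 1
  -8 = -11q - 1  ⇒  11q = 7  ⇒  q = 7/11.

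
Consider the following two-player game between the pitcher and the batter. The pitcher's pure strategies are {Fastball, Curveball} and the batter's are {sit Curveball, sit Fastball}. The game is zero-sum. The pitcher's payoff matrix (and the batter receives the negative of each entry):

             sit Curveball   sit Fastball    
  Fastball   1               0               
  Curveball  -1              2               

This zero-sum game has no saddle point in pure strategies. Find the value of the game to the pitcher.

Set the pitcher's expected payoff from Fastball equal to that from Curveball:
  the pitcher's payoff from Fastball: q·1 + (1−q)·0 = q
  the pitcher's payoff from Curveball: q·(-1) + (1−q)·2 = -3q + 2
  q = -3q + 2  ⇒  4q = 2  ⇒  q = 1/2.
The value is the pitcher's expected payoff against this mix (using Fastball): (1/2)·1 + (1/2)·0 = 1/2.

v = 1/2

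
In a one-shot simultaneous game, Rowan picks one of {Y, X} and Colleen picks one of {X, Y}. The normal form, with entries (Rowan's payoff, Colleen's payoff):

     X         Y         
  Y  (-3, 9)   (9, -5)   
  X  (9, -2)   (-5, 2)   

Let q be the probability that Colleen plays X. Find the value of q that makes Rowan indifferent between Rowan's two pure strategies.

Set Rowan's expected payoff from Y equal to that from X:
  Rowan's expected payoff from Y: q·(-3) + (1−q)·9 = -12q + 9
  Rowan's expected payoff from X: q·9 + (1−q)·(-5) = 14q - 5
  -12q + 9 = 14q - 5  ⇒  -26q = -14  ⇒  q = 7/13.

q = 7/13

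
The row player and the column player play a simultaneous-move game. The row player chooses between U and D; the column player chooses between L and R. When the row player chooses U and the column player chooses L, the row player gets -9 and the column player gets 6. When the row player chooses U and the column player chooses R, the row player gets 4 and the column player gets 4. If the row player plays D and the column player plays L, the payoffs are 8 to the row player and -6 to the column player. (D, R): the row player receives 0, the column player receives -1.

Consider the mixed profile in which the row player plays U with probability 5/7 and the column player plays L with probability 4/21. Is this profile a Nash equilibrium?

Check the column player's indifference given the row player's mix p = 5/7:
  payoff from L = 18/7; payoff from R = 18/7 — equal.
Check the row player's indifference given the column player's mix q = 4/21:
  payoff from U = 32/21; payoff from D = 32/21 — equal.
Both players are indifferent, so neither can profitably deviate.

Yes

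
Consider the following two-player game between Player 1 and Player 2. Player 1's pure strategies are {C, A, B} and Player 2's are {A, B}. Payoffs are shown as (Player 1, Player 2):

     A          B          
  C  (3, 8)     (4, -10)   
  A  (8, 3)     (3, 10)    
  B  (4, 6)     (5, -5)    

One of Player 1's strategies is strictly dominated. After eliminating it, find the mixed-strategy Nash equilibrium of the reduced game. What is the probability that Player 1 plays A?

p = 11/18

Player 1's strategy C is strictly dominated by B: 4 > 3 and 5 > 4. Eliminate C.
For Player 2 to be willing to mix, Player 2 must be indifferent between A and B, which pins down Player 1's mix.
  Player 2's payoff to A: p·3 + (1−p)·6 = -3p + 6
  Player 2's payoff to B: p·10 + (1−p)·(-5) = 15p - 5
  -3p + 6 = 15p - 5  ⇒  -18p = -11  ⇒  p = 11/18.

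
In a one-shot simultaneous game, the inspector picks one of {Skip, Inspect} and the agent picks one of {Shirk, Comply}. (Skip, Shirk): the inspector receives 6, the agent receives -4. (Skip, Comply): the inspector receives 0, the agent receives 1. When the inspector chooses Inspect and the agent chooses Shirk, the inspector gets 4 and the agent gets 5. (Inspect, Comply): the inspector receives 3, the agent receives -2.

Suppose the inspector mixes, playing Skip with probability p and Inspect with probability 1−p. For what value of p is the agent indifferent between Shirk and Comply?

p = 7/12

The agent's indifference between Shirk and Comply determines the inspector's mixing probability p:
  the agent's payoff to Shirk: p·(-4) + (1−p)·5 = -9p + 5
  the agent's payoff to Comply: p·1 + (1−p)·(-2) = 3p - 2
  -9p + 5 = 3p - 2  ⇒  -12p = -7  ⇒  p = 7/12.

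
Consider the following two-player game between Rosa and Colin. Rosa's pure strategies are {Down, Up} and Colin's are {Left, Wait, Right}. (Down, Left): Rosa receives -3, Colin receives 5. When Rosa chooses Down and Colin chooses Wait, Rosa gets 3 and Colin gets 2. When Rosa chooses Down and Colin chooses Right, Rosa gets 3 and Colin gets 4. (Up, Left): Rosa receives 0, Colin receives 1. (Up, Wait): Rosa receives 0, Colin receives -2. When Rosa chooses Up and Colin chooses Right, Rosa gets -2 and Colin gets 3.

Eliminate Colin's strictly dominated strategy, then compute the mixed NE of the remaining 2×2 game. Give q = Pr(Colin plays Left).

Colin's strategy Wait is strictly dominated by Left: 5 > 2 and 1 > -2. Eliminate Wait.
Colin's mix must leave Rosa indifferent between Down and Up.
  Rosa's payoff from Down: q·(-3) + (1−q)·3 = -6q + 3
  Rosa's payoff from Up: q·0 + (1−q)·(-2) = 2q - 2
  -6q + 3 = 2q - 2  ⇒  -8q = -5  ⇒  q = 5/8.

q = 5/8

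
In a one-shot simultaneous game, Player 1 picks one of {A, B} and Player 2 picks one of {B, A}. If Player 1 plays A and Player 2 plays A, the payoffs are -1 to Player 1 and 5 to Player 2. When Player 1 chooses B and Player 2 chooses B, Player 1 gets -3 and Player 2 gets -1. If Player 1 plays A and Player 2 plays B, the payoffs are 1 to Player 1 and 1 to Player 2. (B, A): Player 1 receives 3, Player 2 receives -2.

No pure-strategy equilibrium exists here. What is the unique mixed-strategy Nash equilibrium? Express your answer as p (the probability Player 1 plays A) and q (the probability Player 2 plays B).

Player 2's indifference between B and A determines Player 1's mixing probability p:
  Player 2's payoff to B: p·1 + (1−p)·(-1) = 2p - 1
  Player 2's payoff to A: p·5 + (1−p)·(-2) = 7p - 2
  2p - 1 = 7p - 2  ⇒  -5p = -1  ⇒  p = 1/5.
For Player 1 to be willing to mix, Player 1 must be indifferent between A and B, which pins down Player 2's mix.
  Player 1's expected payoff from A: q·1 + (1−q)·(-1) = 2q - 1
  Player 1's expected payoff from B: q·(-3) + (1−q)·3 = -6q + 3
  2q - 1 = -6q + 3  ⇒  8q = 4  ⇒  q = 1/2.

p = 1/5, q = 1/2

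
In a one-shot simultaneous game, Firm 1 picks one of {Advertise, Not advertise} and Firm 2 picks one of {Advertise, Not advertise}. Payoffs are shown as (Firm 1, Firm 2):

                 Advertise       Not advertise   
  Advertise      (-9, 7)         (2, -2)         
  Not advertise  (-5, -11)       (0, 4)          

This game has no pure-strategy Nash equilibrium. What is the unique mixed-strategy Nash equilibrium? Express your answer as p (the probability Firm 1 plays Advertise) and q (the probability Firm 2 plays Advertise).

p = 5/8, q = 1/3

Firm 1's mix must leave Firm 2 indifferent between Advertise and Not advertise.
  Firm 2's payoff from Advertise: p·7 + (1−p)·(-11) = 18p - 11
  Firm 2's payoff from Not advertise: p·(-2) + (1−p)·4 = -6p + 4
  18p - 11 = -6p + 4  ⇒  24p = 15  ⇒  p = 5/8.
Firm 2's mix must leave Firm 1 indifferent between Advertise and Not advertise.
  Firm 1's payoff from Advertise: q·(-9) + (1−q)·2 = -11q + 2
  Firm 1's payoff from Not advertise: q·(-5) + (1−q)·0 = -5q
  -11q + 2 = -5q  ⇒  -6q = -2  ⇒  q = 1/3.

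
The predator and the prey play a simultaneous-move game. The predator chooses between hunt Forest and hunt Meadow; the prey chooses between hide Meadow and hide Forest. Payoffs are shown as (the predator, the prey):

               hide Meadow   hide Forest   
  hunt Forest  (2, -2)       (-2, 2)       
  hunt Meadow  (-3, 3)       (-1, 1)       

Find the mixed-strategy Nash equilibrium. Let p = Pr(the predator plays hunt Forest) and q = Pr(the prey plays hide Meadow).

The predator's mix must leave the prey indifferent between hide Meadow and hide Forest.
  the prey's payoff to hide Meadow: p·(-2) + (1−p)·3 = -5p + 3
  the prey's payoff to hide Forest: p·2 + (1−p)·1 = p + 1
  -5p + 3 = p + 1  ⇒  -6p = -2  ⇒  p = 1/3.
Set the predator's expected payoff from hunt Forest equal to that from hunt Meadow:
  the predator's payoff from hunt Forest: q·2 + (1−q)·(-2) = 4q - 2
  the predator's payoff from hunt Meadow: q·(-3) + (1−q)·(-1) = -2q - 1
  4q - 2 = -2q - 1  ⇒  6q = 1  ⇒  q = 1/6.

p = 1/3, q = 1/6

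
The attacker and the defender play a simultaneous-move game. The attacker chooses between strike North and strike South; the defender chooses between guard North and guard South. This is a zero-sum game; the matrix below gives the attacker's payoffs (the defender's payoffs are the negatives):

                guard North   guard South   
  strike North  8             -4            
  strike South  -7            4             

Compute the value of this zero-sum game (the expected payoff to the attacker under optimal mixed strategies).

v = 4/23

For the attacker to be willing to mix, the attacker must be indifferent between strike North and strike South, which pins down the defender's mix.
  the attacker's payoff to strike North: q·8 + (1−q)·(-4) = 12q - 4
  the attacker's payoff to strike South: q·(-7) + (1−q)·4 = -11q + 4
  12q - 4 = -11q + 4  ⇒  23q = 8  ⇒  q = 8/23.
The value is the attacker's expected payoff against this mix (using strike North): (8/23)·8 + (15/23)·(-4) = 4/23.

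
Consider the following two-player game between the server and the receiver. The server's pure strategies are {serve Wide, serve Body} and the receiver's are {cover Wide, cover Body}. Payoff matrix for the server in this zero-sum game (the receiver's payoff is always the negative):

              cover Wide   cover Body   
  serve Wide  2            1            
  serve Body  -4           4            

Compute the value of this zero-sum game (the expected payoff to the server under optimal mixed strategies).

v = 4/3

The receiver's mix must leave the server indifferent between serve Wide and serve Body.
  the server's payoff from serve Wide: q·2 + (1−q)·1 = q + 1
  the server's payoff from serve Body: q·(-4) + (1−q)·4 = -8q + 4
  q + 1 = -8q + 4  ⇒  9q = 3  ⇒  q = 1/3.
The value is the server's expected payoff against this mix (using serve Wide): (1/3)·2 + (2/3)·1 = 4/3.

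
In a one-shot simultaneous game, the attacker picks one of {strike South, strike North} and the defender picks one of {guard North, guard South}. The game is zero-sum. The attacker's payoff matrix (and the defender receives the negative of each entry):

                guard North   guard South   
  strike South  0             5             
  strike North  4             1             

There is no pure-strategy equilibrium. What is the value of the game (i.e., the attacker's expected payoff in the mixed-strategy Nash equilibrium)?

The defender's mix must leave the attacker indifferent between strike South and strike North.
  the attacker's expected payoff from strike South: q·0 + (1−q)·5 = -5q + 5
  the attacker's expected payoff from strike North: q·4 + (1−q)·1 = 3q + 1
  -5q + 5 = 3q + 1  ⇒  -8q = -4  ⇒  q = 1/2.
The value is the attacker's expected payoff against this mix (using strike South): (1/2)·0 + (1/2)·5 = 5/2.

v = 5/2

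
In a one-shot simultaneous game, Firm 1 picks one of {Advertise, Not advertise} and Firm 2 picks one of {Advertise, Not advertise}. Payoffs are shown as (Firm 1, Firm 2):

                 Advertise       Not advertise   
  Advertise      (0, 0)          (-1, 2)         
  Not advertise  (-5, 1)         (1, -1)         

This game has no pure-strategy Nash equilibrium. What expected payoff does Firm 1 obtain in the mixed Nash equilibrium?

-5/7

Firm 1's indifference between Advertise and Not advertise determines Firm 2's mixing probability q:
  Firm 1's payoff from Advertise: q·0 + (1−q)·(-1) = q - 1
  Firm 1's payoff from Not advertise: q·(-5) + (1−q)·1 = -6q + 1
  q - 1 = -6q + 1  ⇒  7q = 2  ⇒  q = 2/7.
At equilibrium Firm 1 is indifferent across rows, so Firm 1's payoff equals the payoff from Advertise: (2/7)·0 + (5/7)·(-1) = -5/7.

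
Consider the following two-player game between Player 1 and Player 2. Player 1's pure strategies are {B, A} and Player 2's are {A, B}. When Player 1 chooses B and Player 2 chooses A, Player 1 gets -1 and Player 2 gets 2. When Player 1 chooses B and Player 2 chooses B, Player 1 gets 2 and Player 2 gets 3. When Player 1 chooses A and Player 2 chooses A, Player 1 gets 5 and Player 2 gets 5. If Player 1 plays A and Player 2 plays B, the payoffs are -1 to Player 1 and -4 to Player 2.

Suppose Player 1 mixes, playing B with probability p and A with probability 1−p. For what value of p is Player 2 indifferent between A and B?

p = 9/10

In a mixed equilibrium Player 2 is indifferent between A and B; this condition fixes p.
  Player 2's payoff from A: p·2 + (1−p)·5 = -3p + 5
  Player 2's payoff from B: p·3 + (1−p)·(-4) = 7p - 4
  -3p + 5 = 7p - 4  ⇒  -10p = -9  ⇒  p = 9/10.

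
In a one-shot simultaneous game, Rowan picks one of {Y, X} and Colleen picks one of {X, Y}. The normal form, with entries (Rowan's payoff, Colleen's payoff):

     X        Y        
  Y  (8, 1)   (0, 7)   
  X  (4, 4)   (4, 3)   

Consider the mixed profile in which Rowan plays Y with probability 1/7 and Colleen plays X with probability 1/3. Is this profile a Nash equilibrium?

Given Colleen's mix q = 1/3, Rowan's payoff from Y is 8/3 but from X is 4. Rowan strictly prefers X, so Rowan would not mix.
So the proposed profile is not a Nash equilibrium.

No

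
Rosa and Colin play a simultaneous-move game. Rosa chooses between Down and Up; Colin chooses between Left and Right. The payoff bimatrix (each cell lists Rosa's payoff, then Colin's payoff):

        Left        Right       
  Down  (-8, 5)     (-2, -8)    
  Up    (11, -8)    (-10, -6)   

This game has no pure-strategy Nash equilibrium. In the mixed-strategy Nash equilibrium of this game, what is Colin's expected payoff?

In a mixed equilibrium Colin is indifferent between Left and Right; this condition fixes p.
  Colin's expected payoff from Left: p·5 + (1−p)·(-8) = 13p - 8
  Colin's expected payoff from Right: p·(-8) + (1−p)·(-6) = -2p - 6
  13p - 8 = -2p - 6  ⇒  15p = 2  ⇒  p = 2/15.
At equilibrium Colin is indifferent across columns, so Colin's payoff equals the payoff from Left: (2/15)·5 + (13/15)·(-8) = -94/15.

-94/15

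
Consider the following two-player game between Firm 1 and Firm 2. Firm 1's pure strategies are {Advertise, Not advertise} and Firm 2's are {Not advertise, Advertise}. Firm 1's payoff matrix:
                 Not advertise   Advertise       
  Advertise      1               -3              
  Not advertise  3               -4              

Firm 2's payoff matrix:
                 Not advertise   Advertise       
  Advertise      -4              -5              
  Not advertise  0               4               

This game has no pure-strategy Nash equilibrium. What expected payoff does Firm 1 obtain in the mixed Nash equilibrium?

Firm 1's indifference between Advertise and Not advertise determines Firm 2's mixing probability q:
  Firm 1's expected payoff from Advertise: q·1 + (1−q)·(-3) = 4q - 3
  Firm 1's expected payoff from Not advertise: q·3 + (1−q)·(-4) = 7q - 4
  4q - 3 = 7q - 4  ⇒  -3q = -1  ⇒  q = 1/3.
At equilibrium Firm 1 is indifferent across rows, so Firm 1's payoff equals the payoff from Advertise: (1/3)·1 + (2/3)·(-3) = -5/3.

-5/3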